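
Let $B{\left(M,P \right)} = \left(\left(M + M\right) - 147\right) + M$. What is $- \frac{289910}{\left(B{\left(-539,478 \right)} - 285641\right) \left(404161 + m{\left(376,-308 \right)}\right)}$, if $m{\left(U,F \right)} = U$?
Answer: $\frac{57982}{23253191297} \approx 2.4935 \cdot 10^{-6}$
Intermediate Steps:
$B{\left(M,P \right)} = -147 + 3 M$ ($B{\left(M,P \right)} = \left(2 M - 147\right) + M = \left(-147 + 2 M\right) + M = -147 + 3 M$)
$- \frac{289910}{\left(B{\left(-539,478 \right)} - 285641\right) \left(404161 + m{\left(376,-308 \right)}\right)} = - \frac{289910}{\left(\left(-147 + 3 \left(-539\right)\right) - 285641\right) \left(404161 + 376\right)} = - \frac{289910}{\left(\left(-147 - 1617\right) - 285641\right) 404537} = - \frac{289910}{\left(-1764 - 285641\right) 404537} = - \frac{289910}{\left(-287405\right) 404537} = - \frac{289910}{-116265956485} = \left(-289910\right) \left(- \frac{1}{116265956485}\right) = \frac{57982}{23253191297}$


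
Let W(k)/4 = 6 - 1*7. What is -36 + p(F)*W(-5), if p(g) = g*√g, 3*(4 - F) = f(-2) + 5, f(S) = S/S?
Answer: -36 - 8*√2 ≈ -47.314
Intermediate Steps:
f(S) = 1
F = 2 (F = 4 - (1 + 5)/3 = 4 - ⅓*6 = 4 - 2 = 2)
p(g) = g^(3/2)
W(k) = -4 (W(k) = 4*(6 - 1*7) = 4*(6 - 7) = 4*(-1) = -4)
-36 + p(F)*W(-5) = -36 + 2^(3/2)*(-4) = -36 + (2*√2)*(-4) = -36 - 8*√2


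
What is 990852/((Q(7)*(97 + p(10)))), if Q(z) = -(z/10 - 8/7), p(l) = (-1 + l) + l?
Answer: 17339910/899 ≈ 19288.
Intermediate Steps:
p(l) = -1 + 2*l
Q(z) = 8/7 - z/10 (Q(z) = -(z*(1/10) - 8*1/7) = -(z/10 - 8/7) = -(-8/7 + z/10) = 8/7 - z/10)
990852/((Q(7)*(97 + p(10)))) = 990852/(((8/7 - 1/10*7)*(97 + (-1 + 2*10)))) = 990852/(((8/7 - 7/10)*(97 + (-1 + 20)))) = 990852/((31*(97 + 19)/70)) = 990852/(((31/70)*116)) = 990852/(1798/35) = 990852*(35/1798) = 17339910/899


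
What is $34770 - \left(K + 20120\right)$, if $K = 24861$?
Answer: $-10211$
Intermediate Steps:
$34770 - \left(K + 20120\right) = 34770 - \left(24861 + 20120\right) = 34770 - 44981 = -10211$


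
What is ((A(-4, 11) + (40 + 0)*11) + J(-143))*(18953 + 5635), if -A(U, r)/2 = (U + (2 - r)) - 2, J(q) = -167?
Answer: 7450164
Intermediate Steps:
A(U, r) = -2*U + 2*r (A(U, r) = -2*((U + (2 - r)) - 2) = -2*((2 + U - r) - 2) = -2*(U - r) = -2*U + 2*r)
((A(-4, 11) + (40 + 0)*11) + J(-143))*(18953 + 5635) = (((-2*(-4) + 2*11) + (40 + 0)*11) - 167)*(18953 + 5635) = (((8 + 22) + 40*11) - 167)*24588 = ((30 + 440) - 167)*24588 = (470 - 167)*24588 = 303*24588 = 7450164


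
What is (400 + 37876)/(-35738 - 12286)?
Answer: -9569/12006 ≈ -0.79702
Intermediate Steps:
(400 + 37876)/(-35738 - 12286) = 38276/(-48024) = 38276*(-1/48024) = -9569/12006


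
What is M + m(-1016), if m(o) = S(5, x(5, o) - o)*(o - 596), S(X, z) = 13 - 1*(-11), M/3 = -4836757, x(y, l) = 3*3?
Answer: -14548959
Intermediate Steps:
x(y, l) = 9
M = -14510271 (M = 3*(-4836757) = -14510271)
S(X, z) = 24 (S(X, z) = 13 + 11 = 24)
m(o) = -14304 + 24*o (m(o) = 24*(o - 596) = 24*(-596 + o) = -14304 + 24*o)
M + m(-1016) = -14510271 + (-14304 + 24*(-1016)) = -14510271 + (-14304 - 24384) = -14510271 - 38688 = -14548959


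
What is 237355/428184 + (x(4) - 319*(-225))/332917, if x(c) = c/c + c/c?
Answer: 109753277503/142549732728 ≈ 0.76993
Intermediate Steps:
x(c) = 2 (x(c) = 1 + 1 = 2)
237355/428184 + (x(4) - 319*(-225))/332917 = 237355/428184 + (2 - 319*(-225))/332917 = 237355*(1/428184) + (2 + 71775)*(1/332917) = 237355/428184 + 71777*(1/332917) = 237355/428184 + 71777/332917 = 109753277503/142549732728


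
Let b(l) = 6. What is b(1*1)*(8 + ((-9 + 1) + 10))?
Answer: 60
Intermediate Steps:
b(1*1)*(8 + ((-9 + 1) + 10)) = 6*(8 + ((-9 + 1) + 10)) = 6*(8 + (-8 + 10)) = 6*(8 + 2) = 6*10 = 60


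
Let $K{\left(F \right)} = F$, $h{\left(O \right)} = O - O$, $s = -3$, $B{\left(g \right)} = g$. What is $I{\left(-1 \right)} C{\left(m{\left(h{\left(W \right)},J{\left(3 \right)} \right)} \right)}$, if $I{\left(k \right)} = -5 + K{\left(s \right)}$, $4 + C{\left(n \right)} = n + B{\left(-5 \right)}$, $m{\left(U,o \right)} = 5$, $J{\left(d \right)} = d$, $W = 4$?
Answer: $32$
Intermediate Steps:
$h{\left(O \right)} = 0$
$C{\left(n \right)} = -9 + n$ ($C{\left(n \right)} = -4 + \left(n - 5\right) = -4 + \left(-5 + n\right) = -9 + n$)
$I{\left(k \right)} = -8$ ($I{\left(k \right)} = -5 - 3 = -8$)
$I{\left(-1 \right)} C{\left(m{\left(h{\left(W \right)},J{\left(3 \right)} \right)} \right)} = - 8 \left(-9 + 5\right) = \left(-8\right) \left(-4\right) = 32$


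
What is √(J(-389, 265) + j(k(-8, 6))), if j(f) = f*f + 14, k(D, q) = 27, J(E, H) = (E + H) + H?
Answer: 2*√221 ≈ 29.732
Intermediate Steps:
J(E, H) = E + 2*H
j(f) = 14 + f² (j(f) = f² + 14 = 14 + f²)
√(J(-389, 265) + j(k(-8, 6))) = √((-389 + 2*265) + (14 + 27²)) = √((-389 + 530) + (14 + 729)) = √(141 + 743) = √884 = 2*√221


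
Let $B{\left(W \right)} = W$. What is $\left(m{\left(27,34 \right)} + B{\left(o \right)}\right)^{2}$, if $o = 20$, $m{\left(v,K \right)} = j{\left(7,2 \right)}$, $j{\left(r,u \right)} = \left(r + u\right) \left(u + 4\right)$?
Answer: $5476$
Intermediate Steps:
$j{\left(r,u \right)} = \left(4 + u\right) \left(r + u\right)$ ($j{\left(r,u \right)} = \left(r + u\right) \left(4 + u\right) = \left(4 + u\right) \left(r + u\right)$)
$m{\left(v,K \right)} = 54$ ($m{\left(v,K \right)} = 2^{2} + 4 \cdot 7 + 4 \cdot 2 + 7 \cdot 2 = 4 + 28 + 8 + 14 = 54$)
$\left(m{\left(27,34 \right)} + B{\left(o \right)}\right)^{2} = \left(54 + 20\right)^{2} = 74^{2} = 5476$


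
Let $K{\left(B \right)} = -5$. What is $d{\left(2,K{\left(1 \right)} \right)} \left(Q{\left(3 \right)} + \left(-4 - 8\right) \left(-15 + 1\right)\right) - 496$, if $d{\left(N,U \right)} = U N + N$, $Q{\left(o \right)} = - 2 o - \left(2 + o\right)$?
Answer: $-1752$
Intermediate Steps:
$Q{\left(o \right)} = -2 - 3 o$
$d{\left(N,U \right)} = N + N U$ ($d{\left(N,U \right)} = N U + N = N + N U$)
$d{\left(2,K{\left(1 \right)} \right)} \left(Q{\left(3 \right)} + \left(-4 - 8\right) \left(-15 + 1\right)\right) - 496 = 2 \left(1 - 5\right) \left(\left(-2 - 9\right) + \left(-4 - 8\right) \left(-15 + 1\right)\right) - 496 = 2 \left(-4\right) \left(\left(-2 - 9\right) - -168\right) - 496 = - 8 \left(-11 + 168\right) - 496 = \left(-8\right) 157 - 496 = -1256 - 496 = -1752$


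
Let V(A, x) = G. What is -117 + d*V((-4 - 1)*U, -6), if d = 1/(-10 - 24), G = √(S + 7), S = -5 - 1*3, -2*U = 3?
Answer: -117 - I/34 ≈ -117.0 - 0.029412*I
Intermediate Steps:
U = -3/2 (U = -½*3 = -3/2 ≈ -1.5000)
S = -8 (S = -5 - 3 = -8)
G = I (G = √(-8 + 7) = √(-1) = I ≈ 1.0*I)
V(A, x) = I
d = -1/34 (d = 1/(-34) = -1/34 ≈ -0.029412)
-117 + d*V((-4 - 1)*U, -6) = -117 - I/34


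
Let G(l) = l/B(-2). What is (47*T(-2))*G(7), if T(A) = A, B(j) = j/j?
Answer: -658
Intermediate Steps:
B(j) = 1
G(l) = l (G(l) = l/1 = l*1 = l)
(47*T(-2))*G(7) = (47*(-2))*7 = -94*7 = -658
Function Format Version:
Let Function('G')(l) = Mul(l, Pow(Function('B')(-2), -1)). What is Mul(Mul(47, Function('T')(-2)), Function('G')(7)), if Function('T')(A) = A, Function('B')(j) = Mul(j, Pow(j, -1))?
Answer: -658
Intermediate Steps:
Function('B')(j) = 1
Function('G')(l) = l (Function('G')(l) = Mul(l, Pow(1, -1)) = Mul(l, 1) = l)
Mul(Mul(47, Function('T')(-2)), Function('G')(7)) = Mul(Mul(47, -2), 7) = Mul(-94, 7) = -658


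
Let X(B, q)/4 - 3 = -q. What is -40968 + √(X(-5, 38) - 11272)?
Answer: -40968 + 6*I*√317 ≈ -40968.0 + 106.83*I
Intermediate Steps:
X(B, q) = 12 - 4*q (X(B, q) = 12 + 4*(-q) = 12 - 4*q)
-40968 + √(X(-5, 38) - 11272) = -40968 + √((12 - 4*38) - 11272) = -40968 + √((12 - 152) - 11272) = -40968 + √(-140 - 11272) = -40968 + √(-11412) = -40968 + 6*I*√317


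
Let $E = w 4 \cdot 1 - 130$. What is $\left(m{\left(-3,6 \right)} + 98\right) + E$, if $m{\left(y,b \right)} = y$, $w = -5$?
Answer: $-55$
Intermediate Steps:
$E = -150$ ($E = \left(-5\right) 4 \cdot 1 - 130 = \left(-20\right) 1 - 130 = -20 - 130 = -150$)
$\left(m{\left(-3,6 \right)} + 98\right) + E = \left(-3 + 98\right) - 150 = 95 - 150 = -55$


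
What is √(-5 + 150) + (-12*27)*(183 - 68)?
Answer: -37260 + √145 ≈ -37248.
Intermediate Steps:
√(-5 + 150) + (-12*27)*(183 - 68) = √145 - 324*115 = √145 - 37260 = -37260 + √145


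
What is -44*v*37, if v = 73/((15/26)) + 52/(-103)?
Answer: -316994392/1545 ≈ -2.0517e+5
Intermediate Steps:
v = 194714/1545 (v = 73/((15*(1/26))) + 52*(-1/103) = 73/(15/26) - 52/103 = 73*(26/15) - 52/103 = 1898/15 - 52/103 = 194714/1545 ≈ 126.03)
-44*v*37 = -44*194714/1545*37 = -8567416/1545*37 = -316994392/1545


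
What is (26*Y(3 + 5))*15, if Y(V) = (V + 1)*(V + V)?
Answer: 56160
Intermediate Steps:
Y(V) = 2*V*(1 + V) (Y(V) = (1 + V)*(2*V) = 2*V*(1 + V))
(26*Y(3 + 5))*15 = (26*(2*(3 + 5)*(1 + (3 + 5))))*15 = (26*(2*8*(1 + 8)))*15 = (26*(2*8*9))*15 = (26*144)*15 = 3744*15 = 56160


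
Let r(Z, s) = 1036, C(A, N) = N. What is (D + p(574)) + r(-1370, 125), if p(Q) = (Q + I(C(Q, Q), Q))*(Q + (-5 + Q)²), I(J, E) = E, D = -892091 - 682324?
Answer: 370763201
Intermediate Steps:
D = -1574415
p(Q) = 2*Q*(Q + (-5 + Q)²) (p(Q) = (Q + Q)*(Q + (-5 + Q)²) = (2*Q)*(Q + (-5 + Q)²) = 2*Q*(Q + (-5 + Q)²))
(D + p(574)) + r(-1370, 125) = (-1574415 + 2*574*(574 + (-5 + 574)²)) + 1036 = (-1574415 + 2*574*(574 + 569²)) + 1036 = (-1574415 + 2*574*(574 + 323761)) + 1036 = (-1574415 + 2*574*324335) + 1036 = (-1574415 + 372336580) + 1036 = 370762165 + 1036 = 370763201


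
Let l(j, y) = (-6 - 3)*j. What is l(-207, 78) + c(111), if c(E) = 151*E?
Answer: 18624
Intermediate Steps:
l(j, y) = -9*j
l(-207, 78) + c(111) = -9*(-207) + 151*111 = 1863 + 16761 = 18624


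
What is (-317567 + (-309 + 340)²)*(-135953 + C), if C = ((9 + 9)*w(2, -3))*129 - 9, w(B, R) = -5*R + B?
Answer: 30548679728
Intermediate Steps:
w(B, R) = B - 5*R
C = 39465 (C = ((9 + 9)*(2 - 5*(-3)))*129 - 9 = (18*(2 + 15))*129 - 9 = (18*17)*129 - 9 = 306*129 - 9 = 39474 - 9 = 39465)
(-317567 + (-309 + 340)²)*(-135953 + C) = (-317567 + (-309 + 340)²)*(-135953 + 39465) = (-317567 + 31²)*(-96488) = (-317567 + 961)*(-96488) = -316606*(-96488) = 30548679728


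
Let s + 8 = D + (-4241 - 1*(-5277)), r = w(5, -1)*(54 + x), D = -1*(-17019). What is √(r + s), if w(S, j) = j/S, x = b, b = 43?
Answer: √450690/5 ≈ 134.27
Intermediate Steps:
x = 43
D = 17019
r = -97/5 (r = (-1/5)*(54 + 43) = -1*⅕*97 = -⅕*97 = -97/5 ≈ -19.400)
s = 18047 (s = -8 + (17019 + (-4241 - 1*(-5277))) = -8 + (17019 + (-4241 + 5277)) = -8 + (17019 + 1036) = -8 + 18055 = 18047)
√(r + s) = √(-97/5 + 18047) = √(90138/5) = √450690/5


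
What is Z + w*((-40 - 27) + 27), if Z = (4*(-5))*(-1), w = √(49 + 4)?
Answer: 20 - 40*√53 ≈ -271.20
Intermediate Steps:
w = √53 ≈ 7.2801
Z = 20 (Z = -20*(-1) = 20)
Z + w*((-40 - 27) + 27) = 20 + √53*((-40 - 27) + 27) = 20 + √53*(-67 + 27) = 20 + √53*(-40) = 20 - 40*√53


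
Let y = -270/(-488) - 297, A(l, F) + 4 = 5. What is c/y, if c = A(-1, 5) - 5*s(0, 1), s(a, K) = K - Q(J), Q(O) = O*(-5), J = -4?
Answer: -7808/24111 ≈ -0.32384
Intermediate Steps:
A(l, F) = 1 (A(l, F) = -4 + 5 = 1)
Q(O) = -5*O
s(a, K) = -20 + K (s(a, K) = K - (-5)*(-4) = K - 1*20 = K - 20 = -20 + K)
c = 96 (c = 1 - 5*(-20 + 1) = 1 - 5*(-19) = 1 + 95 = 96)
y = -72333/244 (y = -270*(-1/488) - 297 = 135/244 - 297 = -72333/244 ≈ -296.45)
c/y = 96/(-72333/244) = 96*(-244/72333) = -7808/24111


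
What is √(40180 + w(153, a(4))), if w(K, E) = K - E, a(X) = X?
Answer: 3*√4481 ≈ 200.82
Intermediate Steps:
√(40180 + w(153, a(4))) = √(40180 + (153 - 1*4)) = √(40180 + (153 - 4)) = √(40180 + 149) = √40329 = 3*√4481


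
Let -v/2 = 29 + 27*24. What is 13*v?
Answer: -17602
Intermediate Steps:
v = -1354 (v = -2*(29 + 27*24) = -2*(29 + 648) = -2*677 = -1354)
13*v = 13*(-1354) = -17602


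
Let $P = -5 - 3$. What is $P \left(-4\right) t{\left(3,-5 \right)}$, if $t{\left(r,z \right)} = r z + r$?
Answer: $-384$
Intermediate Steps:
$t{\left(r,z \right)} = r + r z$
$P = -8$
$P \left(-4\right) t{\left(3,-5 \right)} = \left(-8\right) \left(-4\right) 3 \left(1 - 5\right) = 32 \cdot 3 \left(-4\right) = 32 \left(-12\right) = -384$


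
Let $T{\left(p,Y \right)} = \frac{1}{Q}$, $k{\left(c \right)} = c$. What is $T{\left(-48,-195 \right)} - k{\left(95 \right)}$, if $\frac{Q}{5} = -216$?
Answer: $- \frac{102601}{1080} \approx -95.001$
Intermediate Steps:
$Q = -1080$ ($Q = 5 \left(-216\right) = -1080$)
$T{\left(p,Y \right)} = - \frac{1}{1080}$ ($T{\left(p,Y \right)} = \frac{1}{-1080} = - \frac{1}{1080}$)
$T{\left(-48,-195 \right)} - k{\left(95 \right)} = - \frac{1}{1080} - 95 = - \frac{102601}{1080}$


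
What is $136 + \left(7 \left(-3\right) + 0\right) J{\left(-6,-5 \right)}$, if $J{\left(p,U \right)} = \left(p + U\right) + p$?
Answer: $493$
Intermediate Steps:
$J{\left(p,U \right)} = U + 2 p$ ($J{\left(p,U \right)} = \left(U + p\right) + p = U + 2 p$)
$136 + \left(7 \left(-3\right) + 0\right) J{\left(-6,-5 \right)} = 136 + \left(7 \left(-3\right) + 0\right) \left(-5 + 2 \left(-6\right)\right) = 136 + \left(-21 + 0\right) \left(-5 - 12\right) = 136 - -357 = 136 + 357 = 493$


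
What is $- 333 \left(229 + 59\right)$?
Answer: $-95904$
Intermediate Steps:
$- 333 \left(229 + 59\right) = \left(-333\right) 288 = -95904$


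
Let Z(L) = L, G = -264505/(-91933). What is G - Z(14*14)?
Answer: -17754363/91933 ≈ -193.12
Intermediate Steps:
G = 264505/91933 (G = -264505*(-1/91933) = 264505/91933 ≈ 2.8772)
G - Z(14*14) = 264505/91933 - 14*14 = 264505/91933 - 1*196 = 264505/91933 - 196 = -17754363/91933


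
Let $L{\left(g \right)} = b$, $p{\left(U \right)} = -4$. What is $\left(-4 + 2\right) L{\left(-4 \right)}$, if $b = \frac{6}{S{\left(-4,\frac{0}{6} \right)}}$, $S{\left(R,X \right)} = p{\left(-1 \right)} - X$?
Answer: $3$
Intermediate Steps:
$S{\left(R,X \right)} = -4 - X$
$b = - \frac{3}{2}$ ($b = \frac{6}{-4 - \frac{0}{6}} = \frac{6}{-4 - 0 \cdot \frac{1}{6}} = \frac{6}{-4 - 0} = \frac{6}{-4 + 0} = \frac{6}{-4} = 6 \left(- \frac{1}{4}\right) = - \frac{3}{2} \approx -1.5$)
$L{\left(g \right)} = - \frac{3}{2}$
$\left(-4 + 2\right) L{\left(-4 \right)} = \left(-4 + 2\right) \left(- \frac{3}{2}\right) = \left(-2\right) \left(- \frac{3}{2}\right) = 3$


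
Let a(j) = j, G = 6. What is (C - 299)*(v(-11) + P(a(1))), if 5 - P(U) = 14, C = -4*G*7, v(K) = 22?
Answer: -6071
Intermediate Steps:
C = -168 (C = -4*6*7 = -24*7 = -168)
P(U) = -9 (P(U) = 5 - 1*14 = 5 - 14 = -9)
(C - 299)*(v(-11) + P(a(1))) = (-168 - 299)*(22 - 9) = -467*13 = -6071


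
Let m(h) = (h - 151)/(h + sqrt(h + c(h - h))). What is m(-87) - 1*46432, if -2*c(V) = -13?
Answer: -710321756/15299 + 238*I*sqrt(322)/15299 ≈ -46429.0 + 0.27915*I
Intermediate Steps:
c(V) = 13/2 (c(V) = -1/2*(-13) = 13/2)
m(h) = (-151 + h)/(h + sqrt(13/2 + h)) (m(h) = (h - 151)/(h + sqrt(h + 13/2)) = (-151 + h)/(h + sqrt(13/2 + h)))
m(-87) - 1*46432 = (-151 - 87)/(-87 + sqrt(13/2 - 87)) - 1*46432 = -238/(-87 + sqrt(-161/2)) - 46432 = -238/(-87 + I*sqrt(322)/2) - 46432 = -46432 - 238/(-87 + I*sqrt(322)/2)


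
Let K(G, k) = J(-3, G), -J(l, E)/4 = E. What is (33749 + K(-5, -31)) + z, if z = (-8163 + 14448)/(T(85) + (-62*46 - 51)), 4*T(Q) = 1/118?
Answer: 9253564763/274043 ≈ 33767.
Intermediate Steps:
J(l, E) = -4*E
T(Q) = 1/472 (T(Q) = (1/4)/118 = (1/4)*(1/118) = 1/472)
K(G, k) = -4*G
z = -593304/274043 (z = (-8163 + 14448)/(1/472 + (-62*46 - 51)) = 6285/(1/472 + (-2852 - 51)) = 6285/(1/472 - 2903) = 6285/(-1370215/472) = 6285*(-472/1370215) = -593304/274043 ≈ -2.1650)
(33749 + K(-5, -31)) + z = (33749 - 4*(-5)) - 593304/274043 = (33749 + 20) - 593304/274043 = 33769 - 593304/274043 = 9253564763/274043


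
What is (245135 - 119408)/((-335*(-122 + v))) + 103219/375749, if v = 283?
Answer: -5953525394/2895146045 ≈ -2.0564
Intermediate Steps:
(245135 - 119408)/((-335*(-122 + v))) + 103219/375749 = (245135 - 119408)/((-335*(-122 + 283))) + 103219/375749 = 125727/((-335*161)) + 103219*(1/375749) = 125727/(-53935) + 103219/375749 = 125727*(-1/53935) + 103219/375749 = -17961/7705 + 103219/375749 = -5953525394/2895146045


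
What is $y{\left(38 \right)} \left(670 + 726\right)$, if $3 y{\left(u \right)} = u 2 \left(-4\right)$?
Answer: $- \frac{424384}{3} \approx -1.4146 \cdot 10^{5}$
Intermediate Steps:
$y{\left(u \right)} = - \frac{8 u}{3}$ ($y{\left(u \right)} = \frac{u 2 \left(-4\right)}{3} = \frac{2 u \left(-4\right)}{3} = \frac{\left(-8\right) u}{3} = - \frac{8 u}{3}$)
$y{\left(38 \right)} \left(670 + 726\right) = \left(- \frac{8}{3}\right) 38 \left(670 + 726\right) = \left(- \frac{304}{3}\right) 1396 = - \frac{424384}{3}$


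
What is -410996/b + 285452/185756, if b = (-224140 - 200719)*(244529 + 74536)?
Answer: 9673818723699349/6295161096980565 ≈ 1.5367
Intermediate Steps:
b = -135557636835 (b = -424859*319065 = -135557636835)
-410996/b + 285452/185756 = -410996/(-135557636835) + 285452/185756 = -410996*(-1/135557636835) + 285452*(1/185756) = 410996/135557636835 + 71363/46439 = 9673818723699349/6295161096980565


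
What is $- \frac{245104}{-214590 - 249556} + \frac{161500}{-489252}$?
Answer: $\frac{5619755401}{28385544849} \approx 0.19798$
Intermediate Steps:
$- \frac{245104}{-214590 - 249556} + \frac{161500}{-489252} = - \frac{245104}{-214590 - 249556} + 161500 \left(- \frac{1}{489252}\right) = - \frac{245104}{-464146} - \frac{40375}{122313} = \left(-245104\right) \left(- \frac{1}{464146}\right) - \frac{40375}{122313} = \frac{122552}{232073} - \frac{40375}{122313} = \frac{5619755401}{28385544849}$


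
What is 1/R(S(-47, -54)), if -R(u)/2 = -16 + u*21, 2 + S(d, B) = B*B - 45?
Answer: -1/120466 ≈ -8.3011e-6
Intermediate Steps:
S(d, B) = -47 + B**2 (S(d, B) = -2 + (B*B - 45) = -2 + (B**2 - 45) = -2 + (-45 + B**2) = -47 + B**2)
R(u) = 32 - 42*u (R(u) = -2*(-16 + u*21) = -2*(-16 + 21*u) = 32 - 42*u)
1/R(S(-47, -54)) = 1/(32 - 42*(-47 + (-54)**2)) = 1/(32 - 42*(-47 + 2916)) = 1/(32 - 42*2869) = 1/(32 - 120498) = 1/(-120466) = -1/120466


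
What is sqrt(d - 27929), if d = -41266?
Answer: I*sqrt(69195) ≈ 263.05*I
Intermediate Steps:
sqrt(d - 27929) = sqrt(-41266 - 27929) = sqrt(-69195) = I*sqrt(69195)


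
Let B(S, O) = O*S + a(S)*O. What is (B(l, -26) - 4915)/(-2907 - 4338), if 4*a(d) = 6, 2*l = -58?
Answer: 40/69 ≈ 0.57971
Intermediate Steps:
l = -29 (l = (1/2)*(-58) = -29)
a(d) = 3/2 (a(d) = (1/4)*6 = 3/2)
B(S, O) = 3*O/2 + O*S (B(S, O) = O*S + 3*O/2 = 3*O/2 + O*S)
(B(l, -26) - 4915)/(-2907 - 4338) = ((1/2)*(-26)*(3 + 2*(-29)) - 4915)/(-2907 - 4338) = ((1/2)*(-26)*(3 - 58) - 4915)/(-7245) = ((1/2)*(-26)*(-55) - 4915)*(-1/7245) = (715 - 4915)*(-1/7245) = -4200*(-1/7245) = 40/69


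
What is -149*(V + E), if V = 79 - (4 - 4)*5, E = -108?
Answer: 4321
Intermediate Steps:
V = 79 (V = 79 - 0*5 = 79 - 1*0 = 79 + 0 = 79)
-149*(V + E) = -149*(79 - 108) = -149*(-29) = 4321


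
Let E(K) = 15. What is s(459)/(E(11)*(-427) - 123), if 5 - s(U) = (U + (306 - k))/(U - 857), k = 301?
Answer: -409/433024 ≈ -0.00094452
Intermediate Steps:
s(U) = 5 - (5 + U)/(-857 + U) (s(U) = 5 - (U + (306 - 1*301))/(U - 857) = 5 - (U + (306 - 301))/(-857 + U) = 5 - (U + 5)/(-857 + U) = 5 - (5 + U)/(-857 + U))
s(459)/(E(11)*(-427) - 123) = (2*(-2145 + 2*459)/(-857 + 459))/(15*(-427) - 123) = (2*(-2145 + 918)/(-398))/(-6405 - 123) = (2*(-1/398)*(-1227))/(-6528) = (1227/199)*(-1/6528) = -409/433024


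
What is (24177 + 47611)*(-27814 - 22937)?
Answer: -3643312788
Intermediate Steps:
(24177 + 47611)*(-27814 - 22937) = 71788*(-50751) = -3643312788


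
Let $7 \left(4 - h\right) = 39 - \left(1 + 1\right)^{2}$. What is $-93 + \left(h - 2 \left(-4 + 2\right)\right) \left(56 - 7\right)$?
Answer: $54$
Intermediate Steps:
$h = -1$ ($h = 4 - \frac{39 - \left(1 + 1\right)^{2}}{7} = 4 - \frac{39 - 2^{2}}{7} = 4 - \frac{39 - 4}{7} = 4 - 5 = -1$)
$-93 + \left(h - 2 \left(-4 + 2\right)\right) \left(56 - 7\right) = -93 + \left(-1 - 2 \left(-4 + 2\right)\right) \left(56 - 7\right) = -93 + \left(-1 - -4\right) 49 = -93 + \left(-1 + 4\right) 49 = -93 + 3 \cdot 49 = -93 + 147 = 54$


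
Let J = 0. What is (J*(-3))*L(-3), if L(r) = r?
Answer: 0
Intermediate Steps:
(J*(-3))*L(-3) = (0*(-3))*(-3) = 0*(-3) = 0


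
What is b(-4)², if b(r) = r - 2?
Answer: 36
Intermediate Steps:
b(r) = -2 + r
b(-4)² = (-2 - 4)² = (-6)² = 36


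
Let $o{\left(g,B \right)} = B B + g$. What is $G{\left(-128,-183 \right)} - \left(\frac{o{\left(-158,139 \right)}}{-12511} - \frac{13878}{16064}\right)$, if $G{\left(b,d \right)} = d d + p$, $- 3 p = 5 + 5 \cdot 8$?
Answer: $\frac{3363987825893}{100488352} \approx 33476.0$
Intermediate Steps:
$p = -15$ ($p = - \frac{5 + 5 \cdot 8}{3} = - \frac{5 + 40}{3} = \left(- \frac{1}{3}\right) 45 = -15$)
$o{\left(g,B \right)} = g + B^{2}$ ($o{\left(g,B \right)} = B^{2} + g = g + B^{2}$)
$G{\left(b,d \right)} = -15 + d^{2}$ ($G{\left(b,d \right)} = d d - 15 = d^{2} - 15 = -15 + d^{2}$)
$G{\left(-128,-183 \right)} - \left(\frac{o{\left(-158,139 \right)}}{-12511} - \frac{13878}{16064}\right) = \left(-15 + \left(-183\right)^{2}\right) - \left(\frac{-158 + 139^{2}}{-12511} - \frac{13878}{16064}\right) = \left(-15 + 33489\right) - \left(\left(-158 + 19321\right) \left(- \frac{1}{12511}\right) - \frac{6939}{8032}\right) = 33474 - \left(19163 \left(- \frac{1}{12511}\right) - \frac{6939}{8032}\right) = 33474 - \left(- \frac{19163}{12511} - \frac{6939}{8032}\right) = 33474 - - \frac{240731045}{100488352} = 33474 + \frac{240731045}{100488352} = \frac{3363987825893}{100488352}$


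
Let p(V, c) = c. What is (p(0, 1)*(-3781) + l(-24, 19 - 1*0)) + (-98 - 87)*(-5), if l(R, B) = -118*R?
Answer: -24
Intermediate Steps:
(p(0, 1)*(-3781) + l(-24, 19 - 1*0)) + (-98 - 87)*(-5) = (1*(-3781) - 118*(-24)) + (-98 - 87)*(-5) = (-3781 + 2832) - 185*(-5) = -949 + 925 = -24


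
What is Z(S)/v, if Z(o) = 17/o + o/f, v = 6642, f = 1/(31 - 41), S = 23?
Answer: -5273/152766 ≈ -0.034517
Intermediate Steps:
f = -⅒ (f = 1/(-10) = -⅒ ≈ -0.10000)
Z(o) = -10*o + 17/o (Z(o) = 17/o + o/(-⅒) = 17/o + o*(-10) = 17/o - 10*o = -10*o + 17/o)
Z(S)/v = (-10*23 + 17/23)/6642 = (-230 + 17*(1/23))*(1/6642) = (-230 + 17/23)*(1/6642) = -5273/23*1/6642 = -5273/152766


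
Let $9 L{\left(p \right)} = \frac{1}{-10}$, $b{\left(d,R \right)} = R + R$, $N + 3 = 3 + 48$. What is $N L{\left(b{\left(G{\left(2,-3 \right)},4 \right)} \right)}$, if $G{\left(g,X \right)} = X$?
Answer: $- \frac{8}{15} \approx -0.53333$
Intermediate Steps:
$N = 48$ ($N = -3 + \left(3 + 48\right) = -3 + 51 = 48$)
$b{\left(d,R \right)} = 2 R$
$L{\left(p \right)} = - \frac{1}{90}$ ($L{\left(p \right)} = \frac{1}{9 \left(-10\right)} = \frac{1}{9} \left(- \frac{1}{10}\right) = - \frac{1}{90}$)
$N L{\left(b{\left(G{\left(2,-3 \right)},4 \right)} \right)} = 48 \left(- \frac{1}{90}\right) = - \frac{8}{15}$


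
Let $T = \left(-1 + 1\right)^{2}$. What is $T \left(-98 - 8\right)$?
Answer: $0$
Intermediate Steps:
$T = 0$ ($T = 0^{2} = 0$)
$T \left(-98 - 8\right) = 0 \left(-98 - 8\right) = 0 \left(-106\right) = 0$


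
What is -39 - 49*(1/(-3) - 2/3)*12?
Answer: 549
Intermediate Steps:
-39 - 49*(1/(-3) - 2/3)*12 = -39 - 49*(1*(-⅓) - 2*⅓)*12 = -39 - 49*(-⅓ - ⅔)*12 = -39 - (-49)*12 = -39 - 49*(-12) = -39 + 588 = 549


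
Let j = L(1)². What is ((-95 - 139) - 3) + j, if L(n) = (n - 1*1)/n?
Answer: -237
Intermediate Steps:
L(n) = (-1 + n)/n (L(n) = (n - 1)/n = (-1 + n)/n)
j = 0 (j = ((-1 + 1)/1)² = (1*0)² = 0² = 0)
((-95 - 139) - 3) + j = ((-95 - 139) - 3) + 0 = (-234 - 3) + 0 = -237 + 0 = -237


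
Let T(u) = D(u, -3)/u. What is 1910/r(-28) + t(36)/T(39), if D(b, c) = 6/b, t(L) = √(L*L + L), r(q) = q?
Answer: -955/14 + 1521*√37 ≈ 9183.7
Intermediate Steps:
t(L) = √(L + L²) (t(L) = √(L² + L) = √(L + L²))
T(u) = 6/u² (T(u) = (6/u)/u = 6/u²)
1910/r(-28) + t(36)/T(39) = 1910/(-28) + √(36*(1 + 36))/((6/39²)) = 1910*(-1/28) + √(36*37)/((6*(1/1521))) = -955/14 + √1332/(2/507) = -955/14 + (6*√37)*(507/2) = -955/14 + 1521*√37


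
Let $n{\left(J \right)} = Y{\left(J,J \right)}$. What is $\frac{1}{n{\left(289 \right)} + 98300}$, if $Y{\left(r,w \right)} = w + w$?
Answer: $\frac{1}{98878} \approx 1.0113 \cdot 10^{-5}$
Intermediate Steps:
$Y{\left(r,w \right)} = 2 w$
$n{\left(J \right)} = 2 J$
$\frac{1}{n{\left(289 \right)} + 98300} = \frac{1}{2 \cdot 289 + 98300} = \frac{1}{578 + 98300} = \frac{1}{98878}$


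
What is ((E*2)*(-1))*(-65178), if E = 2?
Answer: 260712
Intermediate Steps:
((E*2)*(-1))*(-65178) = ((2*2)*(-1))*(-65178) = (4*(-1))*(-65178) = -4*(-65178) = 260712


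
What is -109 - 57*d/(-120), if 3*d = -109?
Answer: -15151/120 ≈ -126.26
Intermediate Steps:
d = -109/3 (d = (⅓)*(-109) = -109/3 ≈ -36.333)
-109 - 57*d/(-120) = -109 - (-2071)/(-120) = -109 - (-2071)*(-1)/120 = -109 - 57*109/360 = -109 - 2071/120 = -15151/120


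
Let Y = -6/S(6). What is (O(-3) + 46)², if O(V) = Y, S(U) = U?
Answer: 2025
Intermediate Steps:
Y = -1 (Y = -6/6 = -6*⅙ = -1)
O(V) = -1
(O(-3) + 46)² = (-1 + 46)² = 45² = 2025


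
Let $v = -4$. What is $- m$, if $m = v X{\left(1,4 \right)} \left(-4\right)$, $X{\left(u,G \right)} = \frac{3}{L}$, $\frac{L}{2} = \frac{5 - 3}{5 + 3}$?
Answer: $-96$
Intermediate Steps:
$L = \frac{1}{2}$ ($L = 2 \frac{5 - 3}{5 + 3} = 2 \cdot \frac{2}{8} = 2 \cdot 2 \cdot \frac{1}{8} = 2 \cdot \frac{1}{4} = \frac{1}{2} \approx 0.5$)
$X{\left(u,G \right)} = 6$ ($X{\left(u,G \right)} = 3 \frac{1}{\frac{1}{2}} = 3 \cdot 2 = 6$)
$m = 96$ ($m = \left(-4\right) 6 \left(-4\right) = \left(-24\right) \left(-4\right) = 96$)
$- m = \left(-1\right) 96 = -96$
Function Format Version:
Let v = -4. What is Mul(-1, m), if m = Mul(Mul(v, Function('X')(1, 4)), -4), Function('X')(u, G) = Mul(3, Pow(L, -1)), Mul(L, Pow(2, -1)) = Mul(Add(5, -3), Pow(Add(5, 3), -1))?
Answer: -96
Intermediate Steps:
L = Rational(1, 2) (L = Mul(2, Mul(Add(5, -3), Pow(Add(5, 3), -1))) = Mul(2, Mul(2, Pow(8, -1))) = Mul(2, Mul(2, Rational(1, 8))) = Mul(2, Rational(1, 4)) = Rational(1, 2) ≈ 0.50000)
Function('X')(u, G) = 6 (Function('X')(u, G) = Mul(3, Pow(Rational(1, 2), -1)) = Mul(3, 2) = 6)
m = 96 (m = Mul(Mul(-4, 6), -4) = Mul(-24, -4) = 96)
Mul(-1, m) = Mul(-1, 96) = -96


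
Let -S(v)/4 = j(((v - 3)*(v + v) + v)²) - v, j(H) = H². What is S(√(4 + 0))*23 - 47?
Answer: -1335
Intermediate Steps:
S(v) = -4*(v + 2*v*(-3 + v))⁴ + 4*v (S(v) = -4*((((v - 3)*(v + v) + v)²)² - v) = -4*((((-3 + v)*(2*v) + v)²)² - v) = -4*(((2*v*(-3 + v) + v)²)² - v) = -4*(((v + 2*v*(-3 + v))²)² - v) = -4*((v + 2*v*(-3 + v))⁴ - v) = -4*(v + 2*v*(-3 + v))⁴ + 4*v)
S(√(4 + 0))*23 - 47 = (4*√(4 + 0)*(1 - (√(4 + 0))³*(-5 + 2*√(4 + 0))⁴))*23 - 47 = (4*√4*(1 - (√4)³*(-5 + 2*√4)⁴))*23 - 47 = (4*2*(1 - 1*2³*(-5 + 2*2)⁴))*23 - 47 = (4*2*(1 - 1*8*(-5 + 4)⁴))*23 - 47 = (4*2*(1 - 1*8*(-1)⁴))*23 - 47 = (4*2*(1 - 1*8*1))*23 - 47 = (4*2*(1 - 8))*23 - 47 = (4*2*(-7))*23 - 47 = -56*23 - 47 = -1288 - 47 = -1335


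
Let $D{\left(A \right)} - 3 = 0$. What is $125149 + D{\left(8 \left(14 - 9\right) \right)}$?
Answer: $125152$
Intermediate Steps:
$D{\left(A \right)} = 3$ ($D{\left(A \right)} = 3 + 0 = 3$)
$125149 + D{\left(8 \left(14 - 9\right) \right)} = 125149 + 3 = 125152$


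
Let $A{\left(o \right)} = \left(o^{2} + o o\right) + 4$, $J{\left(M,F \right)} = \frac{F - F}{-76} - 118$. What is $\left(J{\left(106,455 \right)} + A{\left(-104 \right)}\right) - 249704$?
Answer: $-228186$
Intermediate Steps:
$J{\left(M,F \right)} = -118$ ($J{\left(M,F \right)} = 0 \left(- \frac{1}{76}\right) - 118 = 0 - 118 = -118$)
$A{\left(o \right)} = 4 + 2 o^{2}$ ($A{\left(o \right)} = \left(o^{2} + o^{2}\right) + 4 = 2 o^{2} + 4 = 4 + 2 o^{2}$)
$\left(J{\left(106,455 \right)} + A{\left(-104 \right)}\right) - 249704 = \left(-118 + \left(4 + 2 \left(-104\right)^{2}\right)\right) - 249704 = \left(-118 + \left(4 + 2 \cdot 10816\right)\right) - 249704 = \left(-118 + \left(4 + 21632\right)\right) - 249704 = \left(-118 + 21636\right) - 249704 = 21518 - 249704 = -228186$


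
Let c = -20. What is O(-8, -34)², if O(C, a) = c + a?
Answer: 2916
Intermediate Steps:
O(C, a) = -20 + a
O(-8, -34)² = (-20 - 34)² = (-54)² = 2916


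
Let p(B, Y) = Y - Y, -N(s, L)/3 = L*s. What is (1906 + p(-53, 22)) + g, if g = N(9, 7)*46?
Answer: -6788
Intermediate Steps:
N(s, L) = -3*L*s
p(B, Y) = 0
g = -8694 (g = -3*7*9*46 = -189*46 = -8694)
(1906 + p(-53, 22)) + g = (1906 + 0) - 8694 = 1906 - 8694 = -6788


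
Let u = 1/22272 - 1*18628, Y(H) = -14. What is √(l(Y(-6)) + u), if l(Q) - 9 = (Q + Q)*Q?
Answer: I*√35317801641/1392 ≈ 135.01*I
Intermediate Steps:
l(Q) = 9 + 2*Q² (l(Q) = 9 + (Q + Q)*Q = 9 + (2*Q)*Q = 9 + 2*Q²)
u = -414882815/22272 (u = 1/22272 - 18628 = -414882815/22272 ≈ -18628.)
√(l(Y(-6)) + u) = √((9 + 2*(-14)²) - 414882815/22272) = √((9 + 2*196) - 414882815/22272) = √((9 + 392) - 414882815/22272) = √(401 - 414882815/22272) = √(-405951743/22272) = I*√35317801641/1392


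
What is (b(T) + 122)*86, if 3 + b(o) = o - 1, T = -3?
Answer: 9890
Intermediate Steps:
b(o) = -4 + o (b(o) = -3 + (o - 1) = -3 + (-1 + o) = -4 + o)
(b(T) + 122)*86 = ((-4 - 3) + 122)*86 = (-7 + 122)*86 = 115*86 = 9890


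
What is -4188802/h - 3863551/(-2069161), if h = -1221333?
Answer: 13385988068605/2527134611613 ≈ 5.2969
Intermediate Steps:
-4188802/h - 3863551/(-2069161) = -4188802/(-1221333) - 3863551/(-2069161) = -4188802*(-1/1221333) - 3863551*(-1/2069161) = 4188802/1221333 + 3863551/2069161 = 13385988068605/2527134611613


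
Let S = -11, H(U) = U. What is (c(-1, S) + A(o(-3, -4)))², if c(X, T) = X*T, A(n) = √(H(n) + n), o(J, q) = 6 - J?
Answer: 139 + 66*√2 ≈ 232.34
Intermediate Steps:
A(n) = √2*√n (A(n) = √(n + n) = √(2*n) = √2*√n)
c(X, T) = T*X
(c(-1, S) + A(o(-3, -4)))² = (-11*(-1) + √2*√(6 - 1*(-3)))² = (11 + √2*√(6 + 3))² = (11 + √2*√9)² = (11 + √2*3)² = (11 + 3*√2)²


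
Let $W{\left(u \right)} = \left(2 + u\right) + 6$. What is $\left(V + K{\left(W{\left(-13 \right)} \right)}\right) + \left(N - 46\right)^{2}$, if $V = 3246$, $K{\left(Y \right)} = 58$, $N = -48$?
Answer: $12140$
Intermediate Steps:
$W{\left(u \right)} = 8 + u$
$\left(V + K{\left(W{\left(-13 \right)} \right)}\right) + \left(N - 46\right)^{2} = \left(3246 + 58\right) + \left(-48 - 46\right)^{2} = 3304 + \left(-94\right)^{2} = 3304 + 8836 = 12140$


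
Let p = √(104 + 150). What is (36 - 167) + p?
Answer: -131 + √254 ≈ -115.06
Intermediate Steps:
p = √254 ≈ 15.937
(36 - 167) + p = (36 - 167) + √254 = -131 + √254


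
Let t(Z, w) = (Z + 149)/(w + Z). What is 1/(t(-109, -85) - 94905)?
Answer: -97/9205805 ≈ -1.0537e-5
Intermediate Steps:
t(Z, w) = (149 + Z)/(Z + w)
1/(t(-109, -85) - 94905) = 1/((149 - 109)/(-109 - 85) - 94905) = 1/(40/(-194) - 94905) = 1/(-1/194*40 - 94905) = 1/(-20/97 - 94905) = 1/(-9205805/97) = -97/9205805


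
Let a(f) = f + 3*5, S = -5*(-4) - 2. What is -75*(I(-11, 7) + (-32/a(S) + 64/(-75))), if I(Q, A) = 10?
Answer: -6746/11 ≈ -613.27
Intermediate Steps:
S = 18 (S = 20 - 2 = 18)
a(f) = 15 + f (a(f) = f + 15 = 15 + f)
-75*(I(-11, 7) + (-32/a(S) + 64/(-75))) = -75*(10 + (-32/(15 + 18) + 64/(-75))) = -75*(10 + (-32/33 + 64*(-1/75))) = -75*(10 + (-32*1/33 - 64/75)) = -75*(10 + (-32/33 - 64/75)) = -75*(10 - 1504/825) = -75*6746/825 = -6746/11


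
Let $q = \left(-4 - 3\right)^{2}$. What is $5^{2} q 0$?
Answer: $0$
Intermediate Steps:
$q = 49$ ($q = \left(-7\right)^{2} = 49$)
$5^{2} q 0 = 5^{2} \cdot 49 \cdot 0 = 25 \cdot 49 \cdot 0 = 1225 \cdot 0 = 0$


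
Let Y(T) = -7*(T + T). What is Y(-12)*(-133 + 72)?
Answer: -10248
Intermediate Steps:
Y(T) = -14*T
Y(-12)*(-133 + 72) = (-14*(-12))*(-133 + 72) = 168*(-61) = -10248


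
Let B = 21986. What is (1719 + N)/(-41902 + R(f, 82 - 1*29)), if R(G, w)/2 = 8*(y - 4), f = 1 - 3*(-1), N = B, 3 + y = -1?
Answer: -4741/8406 ≈ -0.56400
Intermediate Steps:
y = -4 (y = -3 - 1 = -4)
N = 21986
f = 4 (f = 1 + 3 = 4)
R(G, w) = -128 (R(G, w) = 2*(8*(-4 - 4)) = 2*(8*(-8)) = 2*(-64) = -128)
(1719 + N)/(-41902 + R(f, 82 - 1*29)) = (1719 + 21986)/(-41902 - 128) = 23705/(-42030) = 23705*(-1/42030) = -4741/8406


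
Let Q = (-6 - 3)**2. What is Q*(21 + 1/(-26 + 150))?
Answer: 211005/124 ≈ 1701.7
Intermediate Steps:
Q = 81 (Q = (-9)**2 = 81)
Q*(21 + 1/(-26 + 150)) = 81*(21 + 1/(-26 + 150)) = 81*(21 + 1/124) = 81*(2605/124) = 211005/124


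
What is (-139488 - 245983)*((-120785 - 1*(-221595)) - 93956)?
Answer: -2642018234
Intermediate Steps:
(-139488 - 245983)*((-120785 - 1*(-221595)) - 93956) = -385471*((-120785 + 221595) - 93956) = -385471*(100810 - 93956) = -385471*6854 = -2642018234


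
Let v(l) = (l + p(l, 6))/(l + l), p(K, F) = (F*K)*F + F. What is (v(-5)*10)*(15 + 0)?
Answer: 2685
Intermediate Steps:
p(K, F) = F + K*F² (p(K, F) = K*F² + F = F + K*F²)
v(l) = (6 + 37*l)/(2*l) (v(l) = (l + 6*(1 + 6*l))/(l + l) = (l + (6 + 36*l))/((2*l)) = (6 + 37*l)*(1/(2*l)) = (6 + 37*l)/(2*l))
(v(-5)*10)*(15 + 0) = ((37/2 + 3/(-5))*10)*(15 + 0) = ((37/2 + 3*(-⅕))*10)*15 = ((37/2 - ⅗)*10)*15 = ((179/10)*10)*15 = 179*15 = 2685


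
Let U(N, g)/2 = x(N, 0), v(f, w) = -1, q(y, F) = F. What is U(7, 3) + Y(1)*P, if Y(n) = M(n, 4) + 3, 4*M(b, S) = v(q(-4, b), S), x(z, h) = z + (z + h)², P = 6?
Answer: 257/2 ≈ 128.50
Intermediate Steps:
x(z, h) = z + (h + z)²
M(b, S) = -¼ (M(b, S) = (¼)*(-1) = -¼)
U(N, g) = 2*N + 2*N² (U(N, g) = 2*(N + (0 + N)²) = 2*(N + N²) = 2*N + 2*N²)
Y(n) = 11/4 (Y(n) = -¼ + 3 = 11/4)
U(7, 3) + Y(1)*P = 2*7*(1 + 7) + (11/4)*6 = 2*7*8 + 33/2 = 112 + 33/2 = 257/2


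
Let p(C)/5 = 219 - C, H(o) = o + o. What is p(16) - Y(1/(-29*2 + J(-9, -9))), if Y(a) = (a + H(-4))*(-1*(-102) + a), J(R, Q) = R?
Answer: 8225656/4489 ≈ 1832.4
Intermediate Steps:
H(o) = 2*o
p(C) = 1095 - 5*C (p(C) = 5*(219 - C) = 1095 - 5*C)
Y(a) = (-8 + a)*(102 + a) (Y(a) = (a + 2*(-4))*(-1*(-102) + a) = (a - 8)*(102 + a) = (-8 + a)*(102 + a))
p(16) - Y(1/(-29*2 + J(-9, -9))) = (1095 - 5*16) - (-816 + (1/(-29*2 - 9))² + 94/(-29*2 - 9)) = (1095 - 80) - (-816 + (1/(-58 - 9))² + 94/(-58 - 9)) = 1015 - (-816 + (1/(-67))² + 94/(-67)) = 1015 - (-816 + (-1/67)² + 94*(-1/67)) = 1015 - (-816 + 1/4489 - 94/67) = 1015 - 1*(-3669321/4489) = 1015 + 3669321/4489 = 8225656/4489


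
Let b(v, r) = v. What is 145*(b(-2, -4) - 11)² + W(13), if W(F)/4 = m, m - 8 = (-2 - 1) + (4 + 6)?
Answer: 24565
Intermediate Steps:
m = 15 (m = 8 + ((-2 - 1) + (4 + 6)) = 8 + (-3 + 10) = 8 + 7 = 15)
W(F) = 60 (W(F) = 4*15 = 60)
145*(b(-2, -4) - 11)² + W(13) = 145*(-2 - 11)² + 60 = 145*(-13)² + 60 = 145*169 + 60 = 24505 + 60 = 24565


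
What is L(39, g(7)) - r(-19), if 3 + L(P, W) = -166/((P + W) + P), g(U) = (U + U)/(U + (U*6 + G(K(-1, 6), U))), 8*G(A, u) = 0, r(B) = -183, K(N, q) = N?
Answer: 48739/274 ≈ 177.88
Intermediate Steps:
G(A, u) = 0 (G(A, u) = (⅛)*0 = 0)
g(U) = 2/7 (g(U) = (U + U)/(U + (U*6 + 0)) = (2*U)/(U + (6*U + 0)) = (2*U)/(U + 6*U) = (2*U)/((7*U)) = (2*U)*(1/(7*U)) = 2/7)
L(P, W) = -3 - 166/(W + 2*P) (L(P, W) = -3 - 166/((P + W) + P) = -3 - 166/(W + 2*P))
L(39, g(7)) - r(-19) = (-166 - 6*39 - 3*2/7)/(2/7 + 2*39) - 1*(-183) = (-166 - 234 - 6/7)/(2/7 + 78) + 183 = -2806/7/(548/7) + 183 = (7/548)*(-2806/7) + 183 = -1403/274 + 183 = 48739/274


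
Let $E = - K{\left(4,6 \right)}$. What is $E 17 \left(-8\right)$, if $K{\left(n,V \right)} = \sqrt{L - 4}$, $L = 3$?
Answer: $136 i \approx 136.0 i$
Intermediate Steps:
$K{\left(n,V \right)} = i$ ($K{\left(n,V \right)} = \sqrt{3 - 4} = \sqrt{-1} = i$)
$E = - i \approx - 1.0 i$
$E 17 \left(-8\right) = - i 17 \left(-8\right) = - 17 i \left(-8\right) = 136 i$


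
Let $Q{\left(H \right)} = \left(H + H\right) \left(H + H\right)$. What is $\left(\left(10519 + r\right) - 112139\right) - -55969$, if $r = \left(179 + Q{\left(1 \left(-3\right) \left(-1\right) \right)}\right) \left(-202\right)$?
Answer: $-89081$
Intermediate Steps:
$Q{\left(H \right)} = 4 H^{2}$ ($Q{\left(H \right)} = 2 H 2 H = 4 H^{2}$)
$r = -43430$ ($r = \left(179 + 4 \left(1 \left(-3\right) \left(-1\right)\right)^{2}\right) \left(-202\right) = \left(179 + 4 \left(\left(-3\right) \left(-1\right)\right)^{2}\right) \left(-202\right) = \left(179 + 4 \cdot 3^{2}\right) \left(-202\right) = \left(179 + 4 \cdot 9\right) \left(-202\right) = \left(179 + 36\right) \left(-202\right) = 215 \left(-202\right) = -43430$)
$\left(\left(10519 + r\right) - 112139\right) - -55969 = \left(\left(10519 - 43430\right) - 112139\right) - -55969 = \left(-32911 - 112139\right) + 55969 = -145050 + 55969 = -89081$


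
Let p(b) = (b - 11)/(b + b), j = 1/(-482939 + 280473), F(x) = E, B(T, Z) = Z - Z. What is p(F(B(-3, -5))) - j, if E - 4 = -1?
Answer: -809861/607398 ≈ -1.3333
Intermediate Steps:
B(T, Z) = 0
E = 3 (E = 4 - 1 = 3)
F(x) = 3
j = -1/202466 (j = 1/(-202466) = -1/202466 ≈ -4.9391e-6)
p(b) = (-11 + b)/(2*b) (p(b) = (-11 + b)/((2*b)) = (-11 + b)*(1/(2*b)) = (-11 + b)/(2*b))
p(F(B(-3, -5))) - j = (½)*(-11 + 3)/3 - 1*(-1/202466) = (½)*(⅓)*(-8) + 1/202466 = -4/3 + 1/202466 = -809861/607398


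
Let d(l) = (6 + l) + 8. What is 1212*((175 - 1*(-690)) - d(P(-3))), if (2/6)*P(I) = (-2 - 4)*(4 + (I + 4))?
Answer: 1140492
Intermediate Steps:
P(I) = -144 - 18*I (P(I) = 3*((-2 - 4)*(4 + (I + 4))) = 3*(-6*(4 + (4 + I))) = 3*(-6*(8 + I)) = 3*(-48 - 6*I) = -144 - 18*I)
d(l) = 14 + l
1212*((175 - 1*(-690)) - d(P(-3))) = 1212*((175 - 1*(-690)) - (14 + (-144 - 18*(-3)))) = 1212*((175 + 690) - (14 + (-144 + 54))) = 1212*(865 - (14 - 90)) = 1212*(865 - 1*(-76)) = 1212*(865 + 76) = 1212*941 = 1140492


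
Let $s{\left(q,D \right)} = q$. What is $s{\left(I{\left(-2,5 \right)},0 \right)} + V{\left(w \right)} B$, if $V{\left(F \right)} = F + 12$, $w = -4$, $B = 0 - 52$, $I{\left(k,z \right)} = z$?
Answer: $-411$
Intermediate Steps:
$B = -52$
$V{\left(F \right)} = 12 + F$
$s{\left(I{\left(-2,5 \right)},0 \right)} + V{\left(w \right)} B = 5 + \left(12 - 4\right) \left(-52\right) = 5 + 8 \left(-52\right) = 5 - 416 = -411$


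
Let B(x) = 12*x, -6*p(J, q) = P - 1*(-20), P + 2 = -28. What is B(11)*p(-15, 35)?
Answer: 220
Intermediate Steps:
P = -30 (P = -2 - 28 = -30)
p(J, q) = 5/3 (p(J, q) = -(-30 - 1*(-20))/6 = -(-30 + 20)/6 = -⅙*(-10) = 5/3)
B(11)*p(-15, 35) = (12*11)*(5/3) = 132*(5/3) = 220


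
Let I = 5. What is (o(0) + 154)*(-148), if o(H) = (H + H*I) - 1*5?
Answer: -22052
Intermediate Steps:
o(H) = -5 + 6*H (o(H) = (H + H*5) - 1*5 = (H + 5*H) - 5 = 6*H - 5 = -5 + 6*H)
(o(0) + 154)*(-148) = ((-5 + 6*0) + 154)*(-148) = ((-5 + 0) + 154)*(-148) = (-5 + 154)*(-148) = 149*(-148) = -22052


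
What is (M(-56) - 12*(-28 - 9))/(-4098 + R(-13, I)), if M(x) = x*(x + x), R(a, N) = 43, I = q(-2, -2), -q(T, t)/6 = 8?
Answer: -6716/4055 ≈ -1.6562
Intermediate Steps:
q(T, t) = -48 (q(T, t) = -6*8 = -48)
I = -48
M(x) = 2*x² (M(x) = x*(2*x) = 2*x²)
(M(-56) - 12*(-28 - 9))/(-4098 + R(-13, I)) = (2*(-56)² - 12*(-28 - 9))/(-4098 + 43) = (2*3136 - 12*(-37))/(-4055) = (6272 + 444)*(-1/4055) = 6716*(-1/4055) = -6716/4055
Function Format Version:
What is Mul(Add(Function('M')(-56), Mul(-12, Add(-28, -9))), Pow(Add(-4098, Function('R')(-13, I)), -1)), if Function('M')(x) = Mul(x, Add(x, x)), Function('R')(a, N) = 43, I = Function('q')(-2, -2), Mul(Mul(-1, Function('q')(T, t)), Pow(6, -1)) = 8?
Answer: Rational(-6716, 4055) ≈ -1.6562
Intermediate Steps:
Function('q')(T, t) = -48 (Function('q')(T, t) = Mul(-6, 8) = -48)
I = -48
Function('M')(x) = Mul(2, Pow(x, 2)) (Function('M')(x) = Mul(x, Mul(2, x)) = Mul(2, Pow(x, 2)))
Mul(Add(Function('M')(-56), Mul(-12, Add(-28, -9))), Pow(Add(-4098, Function('R')(-13, I)), -1)) = Mul(Add(Mul(2, Pow(-56, 2)), Mul(-12, Add(-28, -9))), Pow(Add(-4098, 43), -1)) = Mul(Add(Mul(2, 3136), Mul(-12, -37)), Pow(-4055, -1)) = Mul(Add(6272, 444), Rational(-1, 4055)) = Mul(6716, Rational(-1, 4055)) = Rational(-6716, 4055)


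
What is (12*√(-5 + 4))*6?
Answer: 72*I ≈ 72.0*I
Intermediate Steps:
(12*√(-5 + 4))*6 = (12*√(-1))*6 = (12*I)*6 = 72*I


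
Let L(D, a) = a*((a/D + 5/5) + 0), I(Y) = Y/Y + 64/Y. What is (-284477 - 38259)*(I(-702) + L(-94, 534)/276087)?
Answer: -440872104702832/1518202413 ≈ -2.9039e+5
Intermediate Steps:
I(Y) = 1 + 64/Y
L(D, a) = a*(1 + a/D) (L(D, a) = a*((a/D + 5*(1/5)) + 0) = a*((a/D + 1) + 0) = a*((1 + a/D) + 0) = a*(1 + a/D))
(-284477 - 38259)*(I(-702) + L(-94, 534)/276087) = (-284477 - 38259)*((64 - 702)/(-702) + (534*(-94 + 534)/(-94))/276087) = -322736*(-1/702*(-638) + (534*(-1/94)*440)*(1/276087)) = -322736*(319/351 - 117480/47*1/276087) = -322736*(319/351 - 39160/4325363) = -322736*1366045637/1518202413 = -440872104702832/1518202413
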